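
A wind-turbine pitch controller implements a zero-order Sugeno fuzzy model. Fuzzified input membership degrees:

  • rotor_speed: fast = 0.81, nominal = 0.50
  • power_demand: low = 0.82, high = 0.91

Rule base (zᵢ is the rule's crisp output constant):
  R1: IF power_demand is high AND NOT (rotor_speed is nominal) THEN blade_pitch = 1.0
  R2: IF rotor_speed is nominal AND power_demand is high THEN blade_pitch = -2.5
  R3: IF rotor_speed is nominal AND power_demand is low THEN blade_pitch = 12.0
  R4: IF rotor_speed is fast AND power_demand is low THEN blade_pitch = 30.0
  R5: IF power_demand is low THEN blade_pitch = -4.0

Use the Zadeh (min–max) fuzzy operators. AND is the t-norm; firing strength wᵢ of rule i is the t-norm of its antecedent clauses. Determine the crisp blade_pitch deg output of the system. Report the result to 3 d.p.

8.393

R1 (z=1.0): high=0.91, ¬nominal=1−0.50=0.50; AND[min(a, b)] → w = 0.50
R2 (z=-2.5): nominal=0.50, high=0.91; AND[min(a, b)] → w = 0.50
R3 (z=12.0): nominal=0.50, low=0.82; AND[min(a, b)] → w = 0.50
R4 (z=30.0): fast=0.81, low=0.82; AND[min(a, b)] → w = 0.81
R5 (z=-4.0): low=0.82 → w = 0.82
Weighted average = (0.50·1.0 + 0.50·-2.5 + 0.50·12.0 + 0.81·30.0 + 0.82·-4.0) / (0.50 + 0.50 + 0.50 + 0.81 + 0.82)
  = 26.2700 / 3.1300 = 8.393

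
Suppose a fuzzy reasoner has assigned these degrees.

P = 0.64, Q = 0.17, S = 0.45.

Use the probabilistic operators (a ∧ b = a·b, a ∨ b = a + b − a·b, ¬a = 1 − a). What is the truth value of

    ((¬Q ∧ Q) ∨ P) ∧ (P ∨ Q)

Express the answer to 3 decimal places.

¬Q = 1 − 0.1700 = 0.8300
¬Q ∧ Q = a·b on (0.8300, 0.1700) = 0.1411
(¬Q ∧ Q) ∨ P = a + b − a·b on (0.1411, 0.6400) = 0.6908
P ∨ Q = a + b − a·b on (0.6400, 0.1700) = 0.7012
((¬Q ∧ Q) ∨ P) ∧ (P ∨ Q) = a·b on (0.6908, 0.7012) = 0.4844

0.484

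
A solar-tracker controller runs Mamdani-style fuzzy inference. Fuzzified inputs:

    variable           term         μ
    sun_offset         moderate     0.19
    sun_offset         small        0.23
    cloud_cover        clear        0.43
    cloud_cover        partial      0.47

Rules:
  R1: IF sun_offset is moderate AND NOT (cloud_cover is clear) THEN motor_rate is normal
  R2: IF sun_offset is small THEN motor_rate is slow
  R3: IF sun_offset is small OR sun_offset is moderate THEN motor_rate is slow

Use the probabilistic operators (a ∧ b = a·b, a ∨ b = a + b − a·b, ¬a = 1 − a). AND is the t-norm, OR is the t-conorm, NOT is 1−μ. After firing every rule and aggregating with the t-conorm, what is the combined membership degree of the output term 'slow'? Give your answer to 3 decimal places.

0.520

R1: moderate=0.19, ¬clear=1−0.43=0.57; AND[a·b] → w = 0.1083
R2: small=0.23 → w = 0.2300
R3: small=0.23, moderate=0.19; OR[a + b − a·b] → w = 0.3763
Rules with consequent 'slow': {R2, R3} → strengths 0.2300, 0.3763
Aggregate via t-conorm [a + b − a·b]: 0.5198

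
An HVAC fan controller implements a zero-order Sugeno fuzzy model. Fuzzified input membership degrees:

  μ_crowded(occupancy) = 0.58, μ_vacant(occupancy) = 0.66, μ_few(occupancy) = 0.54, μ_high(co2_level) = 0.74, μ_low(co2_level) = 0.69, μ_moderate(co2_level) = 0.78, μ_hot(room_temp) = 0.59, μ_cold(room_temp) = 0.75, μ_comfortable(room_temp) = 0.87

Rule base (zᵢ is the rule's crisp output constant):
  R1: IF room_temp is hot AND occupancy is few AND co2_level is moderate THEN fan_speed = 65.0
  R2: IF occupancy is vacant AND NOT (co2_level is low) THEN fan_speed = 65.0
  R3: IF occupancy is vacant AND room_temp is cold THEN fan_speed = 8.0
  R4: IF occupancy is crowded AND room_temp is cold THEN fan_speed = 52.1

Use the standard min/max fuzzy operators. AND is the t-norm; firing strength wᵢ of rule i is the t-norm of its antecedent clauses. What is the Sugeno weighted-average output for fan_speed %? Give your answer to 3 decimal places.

R1 (z=65.0): hot=0.59, few=0.54, moderate=0.78; AND[min(a, b)] → w = 0.54
R2 (z=65.0): vacant=0.66, ¬low=1−0.69=0.31; AND[min(a, b)] → w = 0.31
R3 (z=8.0): vacant=0.66, cold=0.75; AND[min(a, b)] → w = 0.66
R4 (z=52.1): crowded=0.58, cold=0.75; AND[min(a, b)] → w = 0.58
Weighted average = (0.54·65.0 + 0.31·65.0 + 0.66·8.0 + 0.58·52.1) / (0.54 + 0.31 + 0.66 + 0.58)
  = 90.7480 / 2.0900 = 43.420

43.420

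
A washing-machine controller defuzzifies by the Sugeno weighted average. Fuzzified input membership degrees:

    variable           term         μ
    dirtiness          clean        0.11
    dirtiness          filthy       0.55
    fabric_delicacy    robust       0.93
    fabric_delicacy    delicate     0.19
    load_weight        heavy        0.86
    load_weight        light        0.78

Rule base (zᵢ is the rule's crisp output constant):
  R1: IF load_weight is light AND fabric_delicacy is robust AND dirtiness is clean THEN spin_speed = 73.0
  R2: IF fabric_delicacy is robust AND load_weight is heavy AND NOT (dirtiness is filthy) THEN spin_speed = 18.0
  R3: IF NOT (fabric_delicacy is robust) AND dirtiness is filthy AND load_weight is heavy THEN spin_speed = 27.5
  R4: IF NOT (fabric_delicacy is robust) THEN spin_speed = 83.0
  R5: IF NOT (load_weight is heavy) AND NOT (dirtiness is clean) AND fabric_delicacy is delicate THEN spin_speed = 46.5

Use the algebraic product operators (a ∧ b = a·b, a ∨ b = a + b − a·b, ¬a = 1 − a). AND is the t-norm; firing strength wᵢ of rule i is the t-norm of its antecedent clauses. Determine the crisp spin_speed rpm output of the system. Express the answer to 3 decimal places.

R1 (z=73.0): light=0.78, robust=0.93, clean=0.11; AND[a·b] → w = 0.0798
R2 (z=18.0): robust=0.93, heavy=0.86, ¬filthy=1−0.55=0.45; AND[a·b] → w = 0.3599
R3 (z=27.5): ¬robust=1−0.93=0.07, filthy=0.55, heavy=0.86; AND[a·b] → w = 0.0331
R4 (z=83.0): ¬robust=1−0.93=0.07 → w = 0.0700
R5 (z=46.5): ¬heavy=1−0.86=0.14, ¬clean=1−0.11=0.89, delicate=0.19; AND[a·b] → w = 0.0237
Weighted average = (0.0798·73.0 + 0.3599·18.0 + 0.0331·27.5 + 0.0700·83.0 + 0.0237·46.5) / (0.0798 + 0.3599 + 0.0331 + 0.0700 + 0.0237)
  = 20.1247 / 0.5665 = 35.525

35.525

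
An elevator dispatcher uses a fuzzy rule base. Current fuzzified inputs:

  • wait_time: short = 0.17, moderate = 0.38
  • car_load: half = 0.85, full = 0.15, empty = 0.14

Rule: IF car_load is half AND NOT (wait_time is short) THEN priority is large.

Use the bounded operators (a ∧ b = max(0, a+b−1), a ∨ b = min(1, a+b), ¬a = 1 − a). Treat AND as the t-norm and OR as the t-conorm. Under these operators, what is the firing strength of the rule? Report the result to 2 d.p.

0.68

firing strength: half=0.85, ¬short=1−0.17=0.83; AND[max(0, a+b−1)] → w = 0.68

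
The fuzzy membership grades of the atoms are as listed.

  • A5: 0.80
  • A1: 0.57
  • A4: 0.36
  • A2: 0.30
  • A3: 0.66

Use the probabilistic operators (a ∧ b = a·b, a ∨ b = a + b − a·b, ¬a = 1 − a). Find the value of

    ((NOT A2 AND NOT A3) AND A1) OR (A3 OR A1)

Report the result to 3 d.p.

0.874

NOT A2 = 1 − 0.3000 = 0.7000
NOT A3 = 1 − 0.6600 = 0.3400
NOT A2 AND NOT A3 = a·b on (0.7000, 0.3400) = 0.2380
(NOT A2 AND NOT A3) AND A1 = a·b on (0.2380, 0.5700) = 0.1357
A3 OR A1 = a + b − a·b on (0.6600, 0.5700) = 0.8538
((NOT A2 AND NOT A3) AND A1) OR (A3 OR A1) = a + b − a·b on (0.1357, 0.8538) = 0.8736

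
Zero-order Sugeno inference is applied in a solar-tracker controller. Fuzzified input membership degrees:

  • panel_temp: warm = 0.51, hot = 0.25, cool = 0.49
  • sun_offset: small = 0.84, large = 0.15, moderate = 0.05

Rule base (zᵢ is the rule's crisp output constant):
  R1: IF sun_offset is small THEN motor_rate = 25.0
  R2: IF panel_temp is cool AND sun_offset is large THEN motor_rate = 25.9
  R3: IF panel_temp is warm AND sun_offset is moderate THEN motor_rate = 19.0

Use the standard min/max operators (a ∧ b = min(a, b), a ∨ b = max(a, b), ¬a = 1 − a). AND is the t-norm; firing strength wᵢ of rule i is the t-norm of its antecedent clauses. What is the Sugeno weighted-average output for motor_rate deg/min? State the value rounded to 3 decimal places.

24.841

R1 (z=25.0): small=0.84 → w = 0.84
R2 (z=25.9): cool=0.49, large=0.15; AND[min(a, b)] → w = 0.15
R3 (z=19.0): warm=0.51, moderate=0.05; AND[min(a, b)] → w = 0.05
Weighted average = (0.84·25.0 + 0.15·25.9 + 0.05·19.0) / (0.84 + 0.15 + 0.05)
  = 25.8350 / 1.0400 = 24.841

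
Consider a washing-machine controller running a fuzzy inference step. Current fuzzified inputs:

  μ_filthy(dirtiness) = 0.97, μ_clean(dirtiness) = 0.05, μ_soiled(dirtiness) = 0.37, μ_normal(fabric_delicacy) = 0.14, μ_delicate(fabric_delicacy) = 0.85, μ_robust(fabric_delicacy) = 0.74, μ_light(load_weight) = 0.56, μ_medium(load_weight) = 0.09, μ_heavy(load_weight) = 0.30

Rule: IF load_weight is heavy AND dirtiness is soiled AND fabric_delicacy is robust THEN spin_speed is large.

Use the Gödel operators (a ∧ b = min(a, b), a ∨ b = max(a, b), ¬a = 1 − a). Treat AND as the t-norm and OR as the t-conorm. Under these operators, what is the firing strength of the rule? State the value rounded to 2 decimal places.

0.30

firing strength: heavy=0.30, soiled=0.37, robust=0.74; AND[min(a, b)] → w = 0.30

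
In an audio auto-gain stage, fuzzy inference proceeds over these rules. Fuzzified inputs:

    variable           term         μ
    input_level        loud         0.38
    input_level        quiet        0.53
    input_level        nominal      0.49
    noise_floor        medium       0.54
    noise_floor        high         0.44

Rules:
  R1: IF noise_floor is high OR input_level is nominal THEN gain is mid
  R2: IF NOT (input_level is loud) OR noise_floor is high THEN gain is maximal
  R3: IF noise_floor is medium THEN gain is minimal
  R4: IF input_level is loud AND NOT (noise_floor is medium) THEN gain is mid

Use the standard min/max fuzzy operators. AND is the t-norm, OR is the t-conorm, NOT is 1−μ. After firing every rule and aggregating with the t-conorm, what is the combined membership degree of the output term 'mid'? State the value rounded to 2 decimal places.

R1: high=0.44, nominal=0.49; OR[max(a, b)] → w = 0.49
R2: ¬loud=1−0.38=0.62, high=0.44; OR[max(a, b)] → w = 0.62
R3: medium=0.54 → w = 0.54
R4: loud=0.38, ¬medium=1−0.54=0.46; AND[min(a, b)] → w = 0.38
Rules with consequent 'mid': {R1, R4} → strengths 0.49, 0.38
Aggregate via t-conorm [max(a, b)]: 0.49

0.49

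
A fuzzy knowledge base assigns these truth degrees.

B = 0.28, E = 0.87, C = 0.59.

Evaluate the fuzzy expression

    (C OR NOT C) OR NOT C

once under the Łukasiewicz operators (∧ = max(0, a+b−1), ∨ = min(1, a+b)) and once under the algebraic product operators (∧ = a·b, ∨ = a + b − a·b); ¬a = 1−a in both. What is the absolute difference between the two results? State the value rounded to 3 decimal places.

0.143

Under Łukasiewicz:
  NOT C = 1 − 0.59 = 0.41
  C OR NOT C = min(1, a+b) on (0.59, 0.41) = 1.00
  NOT C = 1 − 0.59 = 0.41
  (C OR NOT C) OR NOT C = min(1, a+b) on (1.00, 0.41) = 1.00
  → value = 1.0000
Under algebraic product:
  NOT C = 1 − 0.5900 = 0.4100
  C OR NOT C = a + b − a·b on (0.5900, 0.4100) = 0.7581
  NOT C = 1 − 0.5900 = 0.4100
  (C OR NOT C) OR NOT C = a + b − a·b on (0.7581, 0.4100) = 0.8573
  → value = 0.8573
|1.0000 − 0.8573| = 0.143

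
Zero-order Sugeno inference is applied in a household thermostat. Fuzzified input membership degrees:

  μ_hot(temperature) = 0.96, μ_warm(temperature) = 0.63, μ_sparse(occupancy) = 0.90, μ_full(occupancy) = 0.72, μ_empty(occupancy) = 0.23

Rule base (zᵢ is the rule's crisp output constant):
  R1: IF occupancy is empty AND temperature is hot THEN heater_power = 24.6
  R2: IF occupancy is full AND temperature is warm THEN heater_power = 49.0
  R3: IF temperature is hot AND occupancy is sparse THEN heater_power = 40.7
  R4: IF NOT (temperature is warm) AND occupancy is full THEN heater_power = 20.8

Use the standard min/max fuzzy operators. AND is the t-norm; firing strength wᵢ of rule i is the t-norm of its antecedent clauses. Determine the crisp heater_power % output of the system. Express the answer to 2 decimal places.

R1 (z=24.6): empty=0.23, hot=0.96; AND[min(a, b)] → w = 0.23
R2 (z=49.0): full=0.72, warm=0.63; AND[min(a, b)] → w = 0.63
R3 (z=40.7): hot=0.96, sparse=0.90; AND[min(a, b)] → w = 0.90
R4 (z=20.8): ¬warm=1−0.63=0.37, full=0.72; AND[min(a, b)] → w = 0.37
Weighted average = (0.23·24.6 + 0.63·49.0 + 0.90·40.7 + 0.37·20.8) / (0.23 + 0.63 + 0.90 + 0.37)
  = 80.8540 / 2.1300 = 37.96

37.96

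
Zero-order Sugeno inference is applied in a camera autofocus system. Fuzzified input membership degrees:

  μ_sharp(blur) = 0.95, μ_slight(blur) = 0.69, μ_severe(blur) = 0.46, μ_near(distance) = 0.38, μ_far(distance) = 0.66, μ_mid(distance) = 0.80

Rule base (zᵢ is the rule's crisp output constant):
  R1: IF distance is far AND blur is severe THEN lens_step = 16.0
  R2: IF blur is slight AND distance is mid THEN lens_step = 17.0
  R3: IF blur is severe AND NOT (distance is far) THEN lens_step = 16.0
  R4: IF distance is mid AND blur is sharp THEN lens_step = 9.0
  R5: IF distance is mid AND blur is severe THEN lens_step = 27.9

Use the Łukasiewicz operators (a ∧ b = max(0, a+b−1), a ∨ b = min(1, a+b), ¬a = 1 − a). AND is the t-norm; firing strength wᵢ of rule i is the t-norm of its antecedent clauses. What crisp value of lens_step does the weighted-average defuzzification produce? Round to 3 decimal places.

R1 (z=16.0): far=0.66, severe=0.46; AND[max(0, a+b−1)] → w = 0.12
R2 (z=17.0): slight=0.69, mid=0.80; AND[max(0, a+b−1)] → w = 0.49
R3 (z=16.0): severe=0.46, ¬far=1−0.66=0.34; AND[max(0, a+b−1)] → w = 0.00
R4 (z=9.0): mid=0.80, sharp=0.95; AND[max(0, a+b−1)] → w = 0.75
R5 (z=27.9): mid=0.80, severe=0.46; AND[max(0, a+b−1)] → w = 0.26
Weighted average = (0.12·16.0 + 0.49·17.0 + 0.00·16.0 + 0.75·9.0 + 0.26·27.9) / (0.12 + 0.49 + 0.00 + 0.75 + 0.26)
  = 24.2540 / 1.6200 = 14.972

14.972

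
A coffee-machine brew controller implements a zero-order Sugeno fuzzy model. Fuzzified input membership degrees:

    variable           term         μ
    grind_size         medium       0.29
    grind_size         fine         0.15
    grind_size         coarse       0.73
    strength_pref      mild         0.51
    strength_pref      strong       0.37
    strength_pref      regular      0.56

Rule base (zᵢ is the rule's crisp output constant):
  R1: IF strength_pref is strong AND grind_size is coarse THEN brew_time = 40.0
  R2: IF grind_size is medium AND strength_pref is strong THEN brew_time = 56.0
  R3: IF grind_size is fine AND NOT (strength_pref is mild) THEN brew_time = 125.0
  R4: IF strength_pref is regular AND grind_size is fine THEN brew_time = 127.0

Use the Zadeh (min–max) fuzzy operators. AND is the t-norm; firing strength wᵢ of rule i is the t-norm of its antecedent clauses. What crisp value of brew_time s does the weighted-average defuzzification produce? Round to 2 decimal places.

71.71

R1 (z=40.0): strong=0.37, coarse=0.73; AND[min(a, b)] → w = 0.37
R2 (z=56.0): medium=0.29, strong=0.37; AND[min(a, b)] → w = 0.29
R3 (z=125.0): fine=0.15, ¬mild=1−0.51=0.49; AND[min(a, b)] → w = 0.15
R4 (z=127.0): regular=0.56, fine=0.15; AND[min(a, b)] → w = 0.15
Weighted average = (0.37·40.0 + 0.29·56.0 + 0.15·125.0 + 0.15·127.0) / (0.37 + 0.29 + 0.15 + 0.15)
  = 68.8400 / 0.9600 = 71.71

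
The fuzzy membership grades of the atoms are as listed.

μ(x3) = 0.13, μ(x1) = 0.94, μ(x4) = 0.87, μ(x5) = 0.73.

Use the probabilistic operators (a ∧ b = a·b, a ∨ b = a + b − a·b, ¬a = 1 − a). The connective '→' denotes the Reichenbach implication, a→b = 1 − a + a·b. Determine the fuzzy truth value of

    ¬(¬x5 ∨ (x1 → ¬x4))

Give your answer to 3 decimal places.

0.597

¬x5 = 1 − 0.7300 = 0.2700
¬x4 = 1 − 0.8700 = 0.1300
x1 → ¬x4  [Reichenbach: 1 − a + a·b] with a=0.9400, b=0.1300 → 0.1822
¬x5 ∨ (x1 → ¬x4) = a + b − a·b on (0.2700, 0.1822) = 0.4030
¬(¬x5 ∨ (x1 → ¬x4)) = 1 − 0.4030 = 0.5970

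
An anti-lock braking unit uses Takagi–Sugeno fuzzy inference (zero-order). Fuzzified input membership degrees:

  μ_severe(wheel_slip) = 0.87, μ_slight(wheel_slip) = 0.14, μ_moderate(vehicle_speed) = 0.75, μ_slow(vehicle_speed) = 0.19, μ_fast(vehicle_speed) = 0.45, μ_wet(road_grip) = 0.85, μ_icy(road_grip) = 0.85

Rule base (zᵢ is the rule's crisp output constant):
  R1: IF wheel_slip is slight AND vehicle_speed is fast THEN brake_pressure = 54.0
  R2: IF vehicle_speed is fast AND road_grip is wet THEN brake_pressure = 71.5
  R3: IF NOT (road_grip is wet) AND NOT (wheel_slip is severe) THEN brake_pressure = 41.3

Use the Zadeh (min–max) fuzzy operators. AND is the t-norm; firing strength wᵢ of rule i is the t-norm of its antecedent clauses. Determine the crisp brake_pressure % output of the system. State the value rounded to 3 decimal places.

62.644

R1 (z=54.0): slight=0.14, fast=0.45; AND[min(a, b)] → w = 0.14
R2 (z=71.5): fast=0.45, wet=0.85; AND[min(a, b)] → w = 0.45
R3 (z=41.3): ¬wet=1−0.85=0.15, ¬severe=1−0.87=0.13; AND[min(a, b)] → w = 0.13
Weighted average = (0.14·54.0 + 0.45·71.5 + 0.13·41.3) / (0.14 + 0.45 + 0.13)
  = 45.1040 / 0.7200 = 62.644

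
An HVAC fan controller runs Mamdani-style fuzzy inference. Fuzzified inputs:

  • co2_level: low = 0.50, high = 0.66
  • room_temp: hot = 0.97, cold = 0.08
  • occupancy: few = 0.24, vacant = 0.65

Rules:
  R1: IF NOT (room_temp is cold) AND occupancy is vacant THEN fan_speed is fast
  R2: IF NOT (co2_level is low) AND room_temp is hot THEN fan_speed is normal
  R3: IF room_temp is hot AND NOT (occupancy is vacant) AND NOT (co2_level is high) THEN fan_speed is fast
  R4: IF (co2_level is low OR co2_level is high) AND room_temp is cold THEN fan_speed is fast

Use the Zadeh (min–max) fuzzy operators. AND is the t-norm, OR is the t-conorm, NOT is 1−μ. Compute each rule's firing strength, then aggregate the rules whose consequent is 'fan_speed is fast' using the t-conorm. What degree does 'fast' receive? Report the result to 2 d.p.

0.65

R1: ¬cold=1−0.08=0.92, vacant=0.65; AND[min(a, b)] → w = 0.65
R2: ¬low=1−0.50=0.50, hot=0.97; AND[min(a, b)] → w = 0.50
R3: hot=0.97, ¬vacant=1−0.65=0.35, ¬high=1−0.66=0.34; AND[min(a, b)] → w = 0.34
R4: (low=0.50 OR high=0.66) = 0.66; AND[min(a, b)] with cold=0.08 → w = 0.08
Rules with consequent 'fast': {R1, R3, R4} → strengths 0.65, 0.34, 0.08
Aggregate via t-conorm [max(a, b)]: 0.65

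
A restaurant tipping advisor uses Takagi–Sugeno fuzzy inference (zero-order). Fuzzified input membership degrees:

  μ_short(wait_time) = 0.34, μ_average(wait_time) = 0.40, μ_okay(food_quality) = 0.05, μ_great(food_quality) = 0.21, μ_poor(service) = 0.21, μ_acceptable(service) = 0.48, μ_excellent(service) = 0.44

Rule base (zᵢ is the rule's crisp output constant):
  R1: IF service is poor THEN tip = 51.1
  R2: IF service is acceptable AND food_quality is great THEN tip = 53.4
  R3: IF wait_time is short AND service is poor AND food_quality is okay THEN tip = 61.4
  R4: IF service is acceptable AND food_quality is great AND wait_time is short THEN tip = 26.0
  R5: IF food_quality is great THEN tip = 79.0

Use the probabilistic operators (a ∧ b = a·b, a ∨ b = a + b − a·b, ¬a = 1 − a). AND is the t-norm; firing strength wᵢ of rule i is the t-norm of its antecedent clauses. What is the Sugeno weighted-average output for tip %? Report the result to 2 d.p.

60.53

R1 (z=51.1): poor=0.21 → w = 0.2100
R2 (z=53.4): acceptable=0.48, great=0.21; AND[a·b] → w = 0.1008
R3 (z=61.4): short=0.34, poor=0.21, okay=0.05; AND[a·b] → w = 0.0036
R4 (z=26.0): acceptable=0.48, great=0.21, short=0.34; AND[a·b] → w = 0.0343
R5 (z=79.0): great=0.21 → w = 0.2100
Weighted average = (0.2100·51.1 + 0.1008·53.4 + 0.0036·61.4 + 0.0343·26.0 + 0.2100·79.0) / (0.2100 + 0.1008 + 0.0036 + 0.0343 + 0.2100)
  = 33.8140 / 0.5586 = 60.53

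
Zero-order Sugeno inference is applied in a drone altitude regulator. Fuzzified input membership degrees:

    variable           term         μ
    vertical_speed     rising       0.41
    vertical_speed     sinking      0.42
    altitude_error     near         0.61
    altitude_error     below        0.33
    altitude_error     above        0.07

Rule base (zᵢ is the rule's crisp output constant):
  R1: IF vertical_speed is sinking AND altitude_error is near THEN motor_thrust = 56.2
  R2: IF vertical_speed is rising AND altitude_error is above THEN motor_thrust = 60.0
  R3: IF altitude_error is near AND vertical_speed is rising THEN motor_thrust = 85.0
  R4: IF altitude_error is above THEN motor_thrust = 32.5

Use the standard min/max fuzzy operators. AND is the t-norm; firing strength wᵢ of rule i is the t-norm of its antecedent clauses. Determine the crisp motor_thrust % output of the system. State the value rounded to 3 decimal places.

R1 (z=56.2): sinking=0.42, near=0.61; AND[min(a, b)] → w = 0.42
R2 (z=60.0): rising=0.41, above=0.07; AND[min(a, b)] → w = 0.07
R3 (z=85.0): near=0.61, rising=0.41; AND[min(a, b)] → w = 0.41
R4 (z=32.5): above=0.07 → w = 0.07
Weighted average = (0.42·56.2 + 0.07·60.0 + 0.41·85.0 + 0.07·32.5) / (0.42 + 0.07 + 0.41 + 0.07)
  = 64.9290 / 0.9700 = 66.937

66.937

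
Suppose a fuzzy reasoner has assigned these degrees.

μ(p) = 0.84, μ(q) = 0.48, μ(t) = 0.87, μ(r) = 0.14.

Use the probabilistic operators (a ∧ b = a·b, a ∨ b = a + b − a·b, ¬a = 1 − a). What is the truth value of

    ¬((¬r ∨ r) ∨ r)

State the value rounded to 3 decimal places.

¬r = 1 − 0.1400 = 0.8600
¬r ∨ r = a + b − a·b on (0.8600, 0.1400) = 0.8796
(¬r ∨ r) ∨ r = a + b − a·b on (0.8796, 0.1400) = 0.8965
¬((¬r ∨ r) ∨ r) = 1 − 0.8965 = 0.1035

0.104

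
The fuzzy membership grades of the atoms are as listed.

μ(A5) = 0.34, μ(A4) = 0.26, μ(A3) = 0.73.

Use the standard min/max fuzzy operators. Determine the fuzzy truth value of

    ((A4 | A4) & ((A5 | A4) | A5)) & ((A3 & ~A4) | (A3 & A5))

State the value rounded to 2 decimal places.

A4 | A4 = max(a, b) on (0.26, 0.26) = 0.26
A5 | A4 = max(a, b) on (0.34, 0.26) = 0.34
(A5 | A4) | A5 = max(a, b) on (0.34, 0.34) = 0.34
(A4 | A4) & ((A5 | A4) | A5) = min(a, b) on (0.26, 0.34) = 0.26
~A4 = 1 − 0.26 = 0.74
A3 & ~A4 = min(a, b) on (0.73, 0.74) = 0.73
A3 & A5 = min(a, b) on (0.73, 0.34) = 0.34
(A3 & ~A4) | (A3 & A5) = max(a, b) on (0.73, 0.34) = 0.73
((A4 | A4) & ((A5 | A4) | A5)) & ((A3 & ~A4) | (A3 & A5)) = min(a, b) on (0.26, 0.73) = 0.26

0.26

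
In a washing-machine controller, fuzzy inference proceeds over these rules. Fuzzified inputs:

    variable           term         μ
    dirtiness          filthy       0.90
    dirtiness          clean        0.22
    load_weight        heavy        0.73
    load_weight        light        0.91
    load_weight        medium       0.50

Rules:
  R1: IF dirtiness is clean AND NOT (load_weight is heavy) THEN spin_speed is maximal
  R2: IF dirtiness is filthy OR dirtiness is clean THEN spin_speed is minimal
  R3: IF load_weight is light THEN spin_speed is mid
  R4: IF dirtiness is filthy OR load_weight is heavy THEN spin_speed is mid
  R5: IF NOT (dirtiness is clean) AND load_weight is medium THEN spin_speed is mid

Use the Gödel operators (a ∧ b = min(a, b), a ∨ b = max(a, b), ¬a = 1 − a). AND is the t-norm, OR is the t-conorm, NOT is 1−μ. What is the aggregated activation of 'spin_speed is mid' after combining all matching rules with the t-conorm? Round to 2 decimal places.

0.91

R1: clean=0.22, ¬heavy=1−0.73=0.27; AND[min(a, b)] → w = 0.22
R2: filthy=0.90, clean=0.22; OR[max(a, b)] → w = 0.90
R3: light=0.91 → w = 0.91
R4: filthy=0.90, heavy=0.73; OR[max(a, b)] → w = 0.90
R5: ¬clean=1−0.22=0.78, medium=0.50; AND[min(a, b)] → w = 0.50
Rules with consequent 'mid': {R3, R4, R5} → strengths 0.91, 0.90, 0.50
Aggregate via t-conorm [max(a, b)]: 0.91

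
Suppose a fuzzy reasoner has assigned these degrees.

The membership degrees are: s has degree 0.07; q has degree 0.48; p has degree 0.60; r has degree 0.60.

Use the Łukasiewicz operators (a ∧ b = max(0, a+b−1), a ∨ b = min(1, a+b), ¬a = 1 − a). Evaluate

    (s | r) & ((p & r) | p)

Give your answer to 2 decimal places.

0.47

s | r = min(1, a+b) on (0.07, 0.60) = 0.67
p & r = max(0, a+b−1) on (0.60, 0.60) = 0.20
(p & r) | p = min(1, a+b) on (0.20, 0.60) = 0.80
(s | r) & ((p & r) | p) = max(0, a+b−1) on (0.67, 0.80) = 0.47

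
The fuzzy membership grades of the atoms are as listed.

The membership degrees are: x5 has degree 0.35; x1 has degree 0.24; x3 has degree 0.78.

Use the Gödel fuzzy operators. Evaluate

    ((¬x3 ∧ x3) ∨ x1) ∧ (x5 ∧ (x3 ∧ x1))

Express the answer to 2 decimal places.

0.24

¬x3 = 1 − 0.78 = 0.22
¬x3 ∧ x3 = min(a, b) on (0.22, 0.78) = 0.22
(¬x3 ∧ x3) ∨ x1 = max(a, b) on (0.22, 0.24) = 0.24
x3 ∧ x1 = min(a, b) on (0.78, 0.24) = 0.24
x5 ∧ (x3 ∧ x1) = min(a, b) on (0.35, 0.24) = 0.24
((¬x3 ∧ x3) ∨ x1) ∧ (x5 ∧ (x3 ∧ x1)) = min(a, b) on (0.24, 0.24) = 0.24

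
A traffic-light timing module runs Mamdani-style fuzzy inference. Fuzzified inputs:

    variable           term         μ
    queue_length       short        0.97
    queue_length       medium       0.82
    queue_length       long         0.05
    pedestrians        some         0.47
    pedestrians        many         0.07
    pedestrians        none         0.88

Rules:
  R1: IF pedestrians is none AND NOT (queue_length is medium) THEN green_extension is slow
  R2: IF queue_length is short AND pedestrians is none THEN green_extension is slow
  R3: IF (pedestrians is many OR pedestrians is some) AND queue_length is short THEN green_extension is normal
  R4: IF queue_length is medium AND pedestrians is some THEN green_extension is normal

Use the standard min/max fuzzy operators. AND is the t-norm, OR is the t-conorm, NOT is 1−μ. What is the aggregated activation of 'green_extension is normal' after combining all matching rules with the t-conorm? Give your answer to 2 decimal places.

0.47

R1: none=0.88, ¬medium=1−0.82=0.18; AND[min(a, b)] → w = 0.18
R2: short=0.97, none=0.88; AND[min(a, b)] → w = 0.88
R3: (many=0.07 OR some=0.47) = 0.47; AND[min(a, b)] with short=0.97 → w = 0.47
R4: medium=0.82, some=0.47; AND[min(a, b)] → w = 0.47
Rules with consequent 'normal': {R3, R4} → strengths 0.47, 0.47
Aggregate via t-conorm [max(a, b)]: 0.47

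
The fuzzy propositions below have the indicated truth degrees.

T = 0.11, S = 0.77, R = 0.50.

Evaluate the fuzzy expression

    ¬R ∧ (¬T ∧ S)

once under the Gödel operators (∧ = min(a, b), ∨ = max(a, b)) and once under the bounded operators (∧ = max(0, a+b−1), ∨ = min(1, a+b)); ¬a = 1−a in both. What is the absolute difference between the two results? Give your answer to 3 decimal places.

Under Gödel:
  ¬R = 1 − 0.50 = 0.50
  ¬T = 1 − 0.11 = 0.89
  ¬T ∧ S = min(a, b) on (0.89, 0.77) = 0.77
  ¬R ∧ (¬T ∧ S) = min(a, b) on (0.50, 0.77) = 0.50
  → value = 0.5000
Under bounded:
  ¬R = 1 − 0.50 = 0.50
  ¬T = 1 − 0.11 = 0.89
  ¬T ∧ S = max(0, a+b−1) on (0.89, 0.77) = 0.66
  ¬R ∧ (¬T ∧ S) = max(0, a+b−1) on (0.50, 0.66) = 0.16
  → value = 0.1600
|0.5000 − 0.1600| = 0.340

0.340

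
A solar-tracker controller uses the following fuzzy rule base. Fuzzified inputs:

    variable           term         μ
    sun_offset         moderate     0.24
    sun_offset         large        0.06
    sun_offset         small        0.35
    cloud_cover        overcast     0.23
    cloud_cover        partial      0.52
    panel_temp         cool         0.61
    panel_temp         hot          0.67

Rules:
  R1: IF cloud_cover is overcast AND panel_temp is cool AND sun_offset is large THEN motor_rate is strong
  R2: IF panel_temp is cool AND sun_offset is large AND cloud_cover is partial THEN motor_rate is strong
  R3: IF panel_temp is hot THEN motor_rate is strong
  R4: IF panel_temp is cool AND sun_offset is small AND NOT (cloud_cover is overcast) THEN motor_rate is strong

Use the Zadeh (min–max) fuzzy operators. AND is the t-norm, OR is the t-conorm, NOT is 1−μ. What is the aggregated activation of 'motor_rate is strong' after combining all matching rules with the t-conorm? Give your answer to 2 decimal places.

0.67

R1: overcast=0.23, cool=0.61, large=0.06; AND[min(a, b)] → w = 0.06
R2: cool=0.61, large=0.06, partial=0.52; AND[min(a, b)] → w = 0.06
R3: hot=0.67 → w = 0.67
R4: cool=0.61, small=0.35, ¬overcast=1−0.23=0.77; AND[min(a, b)] → w = 0.35
Rules with consequent 'strong': {R1, R2, R3, R4} → strengths 0.06, 0.06, 0.67, 0.35
Aggregate via t-conorm [max(a, b)]: 0.67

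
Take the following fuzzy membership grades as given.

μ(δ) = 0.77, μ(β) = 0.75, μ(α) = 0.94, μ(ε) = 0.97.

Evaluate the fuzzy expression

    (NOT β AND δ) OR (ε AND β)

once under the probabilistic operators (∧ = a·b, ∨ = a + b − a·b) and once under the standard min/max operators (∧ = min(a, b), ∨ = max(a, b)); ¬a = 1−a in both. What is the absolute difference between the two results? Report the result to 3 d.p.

0.030

Under probabilistic:
  NOT β = 1 − 0.7500 = 0.2500
  NOT β AND δ = a·b on (0.2500, 0.7700) = 0.1925
  ε AND β = a·b on (0.9700, 0.7500) = 0.7275
  (NOT β AND δ) OR (ε AND β) = a + b − a·b on (0.1925, 0.7275) = 0.7800
  → value = 0.7800
Under standard min/max:
  NOT β = 1 − 0.75 = 0.25
  NOT β AND δ = min(a, b) on (0.25, 0.77) = 0.25
  ε AND β = min(a, b) on (0.97, 0.75) = 0.75
  (NOT β AND δ) OR (ε AND β) = max(a, b) on (0.25, 0.75) = 0.75
  → value = 0.7500
|0.7800 − 0.7500| = 0.030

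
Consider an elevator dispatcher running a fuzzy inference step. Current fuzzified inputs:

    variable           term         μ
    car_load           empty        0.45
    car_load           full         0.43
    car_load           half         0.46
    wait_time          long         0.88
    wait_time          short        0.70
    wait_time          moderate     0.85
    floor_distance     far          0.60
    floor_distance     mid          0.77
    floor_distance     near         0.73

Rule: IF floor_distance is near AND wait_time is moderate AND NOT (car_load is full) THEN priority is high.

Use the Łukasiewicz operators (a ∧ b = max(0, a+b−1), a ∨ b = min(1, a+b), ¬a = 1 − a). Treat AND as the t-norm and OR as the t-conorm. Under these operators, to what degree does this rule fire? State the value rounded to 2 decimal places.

firing strength: near=0.73, moderate=0.85, ¬full=1−0.43=0.57; AND[max(0, a+b−1)] → w = 0.15

0.15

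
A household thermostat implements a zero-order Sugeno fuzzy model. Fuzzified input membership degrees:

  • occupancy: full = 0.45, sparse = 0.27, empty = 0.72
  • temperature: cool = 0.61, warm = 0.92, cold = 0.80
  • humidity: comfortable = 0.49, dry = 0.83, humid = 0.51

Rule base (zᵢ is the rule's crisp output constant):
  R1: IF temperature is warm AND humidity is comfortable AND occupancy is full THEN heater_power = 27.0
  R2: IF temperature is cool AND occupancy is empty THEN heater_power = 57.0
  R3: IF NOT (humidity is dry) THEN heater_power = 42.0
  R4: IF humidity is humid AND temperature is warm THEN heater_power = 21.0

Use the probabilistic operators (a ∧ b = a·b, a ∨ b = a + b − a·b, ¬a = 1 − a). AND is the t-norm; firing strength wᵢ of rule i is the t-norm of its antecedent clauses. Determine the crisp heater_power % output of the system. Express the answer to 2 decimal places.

37.08

R1 (z=27.0): warm=0.92, comfortable=0.49, full=0.45; AND[a·b] → w = 0.2029
R2 (z=57.0): cool=0.61, empty=0.72; AND[a·b] → w = 0.4392
R3 (z=42.0): ¬dry=1−0.83=0.17 → w = 0.1700
R4 (z=21.0): humid=0.51, warm=0.92; AND[a·b] → w = 0.4692
Weighted average = (0.2029·27.0 + 0.4392·57.0 + 0.1700·42.0 + 0.4692·21.0) / (0.2029 + 0.4392 + 0.1700 + 0.4692)
  = 47.5048 / 1.2813 = 37.08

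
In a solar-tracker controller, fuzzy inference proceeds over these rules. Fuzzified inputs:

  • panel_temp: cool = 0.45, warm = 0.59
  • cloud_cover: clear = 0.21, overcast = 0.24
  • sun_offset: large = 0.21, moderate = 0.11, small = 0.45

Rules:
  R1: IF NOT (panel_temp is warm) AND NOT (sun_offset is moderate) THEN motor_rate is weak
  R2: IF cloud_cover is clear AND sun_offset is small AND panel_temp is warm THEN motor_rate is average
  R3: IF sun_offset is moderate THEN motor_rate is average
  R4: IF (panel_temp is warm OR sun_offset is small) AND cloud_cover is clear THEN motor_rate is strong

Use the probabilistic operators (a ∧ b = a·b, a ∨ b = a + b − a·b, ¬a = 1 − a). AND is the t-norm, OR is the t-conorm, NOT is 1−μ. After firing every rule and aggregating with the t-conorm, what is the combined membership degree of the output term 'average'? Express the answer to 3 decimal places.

0.160

R1: ¬warm=1−0.59=0.41, ¬moderate=1−0.11=0.89; AND[a·b] → w = 0.3649
R2: clear=0.21, small=0.45, warm=0.59; AND[a·b] → w = 0.0558
R3: moderate=0.11 → w = 0.1100
R4: (warm=0.59 OR small=0.45) = 0.7745; AND[a·b] with clear=0.21 → w = 0.1626
Rules with consequent 'average': {R2, R3} → strengths 0.0558, 0.1100
Aggregate via t-conorm [a + b − a·b]: 0.1596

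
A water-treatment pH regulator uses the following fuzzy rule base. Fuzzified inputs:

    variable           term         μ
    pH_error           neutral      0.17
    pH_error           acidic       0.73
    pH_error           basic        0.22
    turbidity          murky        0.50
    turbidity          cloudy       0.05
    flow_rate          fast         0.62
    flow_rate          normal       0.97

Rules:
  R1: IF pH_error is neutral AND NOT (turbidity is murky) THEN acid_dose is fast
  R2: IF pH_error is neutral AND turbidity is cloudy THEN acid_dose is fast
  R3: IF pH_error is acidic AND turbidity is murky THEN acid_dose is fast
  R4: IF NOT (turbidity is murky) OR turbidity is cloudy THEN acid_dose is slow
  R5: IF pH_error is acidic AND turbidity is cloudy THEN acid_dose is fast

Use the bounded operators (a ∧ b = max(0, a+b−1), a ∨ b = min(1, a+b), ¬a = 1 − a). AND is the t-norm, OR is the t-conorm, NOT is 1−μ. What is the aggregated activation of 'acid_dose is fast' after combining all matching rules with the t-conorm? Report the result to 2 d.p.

R1: neutral=0.17, ¬murky=1−0.50=0.50; AND[max(0, a+b−1)] → w = 0.00
R2: neutral=0.17, cloudy=0.05; AND[max(0, a+b−1)] → w = 0.00
R3: acidic=0.73, murky=0.50; AND[max(0, a+b−1)] → w = 0.23
R4: ¬murky=1−0.50=0.50, cloudy=0.05; OR[min(1, a+b)] → w = 0.55
R5: acidic=0.73, cloudy=0.05; AND[max(0, a+b−1)] → w = 0.00
Rules with consequent 'fast': {R1, R2, R3, R5} → strengths 0.00, 0.00, 0.23, 0.00
Aggregate via t-conorm [min(1, a+b)]: 0.23

0.23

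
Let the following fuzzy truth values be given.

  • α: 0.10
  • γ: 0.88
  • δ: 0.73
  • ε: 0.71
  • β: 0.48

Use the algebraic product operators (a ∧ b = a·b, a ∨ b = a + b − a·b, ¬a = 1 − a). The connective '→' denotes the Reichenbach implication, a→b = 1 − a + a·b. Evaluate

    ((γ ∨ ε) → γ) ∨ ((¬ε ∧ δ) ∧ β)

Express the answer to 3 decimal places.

γ ∨ ε = a + b − a·b on (0.8800, 0.7100) = 0.9652
(γ ∨ ε) → γ  [Reichenbach: 1 − a + a·b] with a=0.9652, b=0.8800 → 0.8842
¬ε = 1 − 0.7100 = 0.2900
¬ε ∧ δ = a·b on (0.2900, 0.7300) = 0.2117
(¬ε ∧ δ) ∧ β = a·b on (0.2117, 0.4800) = 0.1016
((γ ∨ ε) → γ) ∨ ((¬ε ∧ δ) ∧ β) = a + b − a·b on (0.8842, 0.1016) = 0.8959

0.896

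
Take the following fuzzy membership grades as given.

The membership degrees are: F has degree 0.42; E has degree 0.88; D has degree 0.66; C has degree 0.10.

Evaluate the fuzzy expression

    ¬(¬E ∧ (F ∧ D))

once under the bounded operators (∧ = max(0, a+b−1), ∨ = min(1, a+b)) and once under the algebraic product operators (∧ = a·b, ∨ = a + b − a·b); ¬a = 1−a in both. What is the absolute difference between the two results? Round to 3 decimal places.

0.033

Under bounded:
  ¬E = 1 − 0.88 = 0.12
  F ∧ D = max(0, a+b−1) on (0.42, 0.66) = 0.08
  ¬E ∧ (F ∧ D) = max(0, a+b−1) on (0.12, 0.08) = 0.00
  ¬(¬E ∧ (F ∧ D)) = 1 − 0.00 = 1.00
  → value = 1.0000
Under algebraic product:
  ¬E = 1 − 0.8800 = 0.1200
  F ∧ D = a·b on (0.4200, 0.6600) = 0.2772
  ¬E ∧ (F ∧ D) = a·b on (0.1200, 0.2772) = 0.0333
  ¬(¬E ∧ (F ∧ D)) = 1 − 0.0333 = 0.9667
  → value = 0.9667
|1.0000 − 0.9667| = 0.033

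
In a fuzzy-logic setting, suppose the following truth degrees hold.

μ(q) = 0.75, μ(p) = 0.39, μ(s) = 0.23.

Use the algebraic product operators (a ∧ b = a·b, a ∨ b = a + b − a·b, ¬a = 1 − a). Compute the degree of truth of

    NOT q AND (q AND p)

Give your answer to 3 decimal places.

NOT q = 1 − 0.7500 = 0.2500
q AND p = a·b on (0.7500, 0.3900) = 0.2925
NOT q AND (q AND p) = a·b on (0.2500, 0.2925) = 0.0731

0.073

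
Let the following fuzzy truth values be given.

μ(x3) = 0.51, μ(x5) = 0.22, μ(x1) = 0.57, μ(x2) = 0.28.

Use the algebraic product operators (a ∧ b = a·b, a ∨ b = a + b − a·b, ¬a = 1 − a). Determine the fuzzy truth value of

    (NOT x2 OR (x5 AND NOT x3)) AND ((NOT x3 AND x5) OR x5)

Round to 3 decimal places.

0.228

NOT x2 = 1 − 0.2800 = 0.7200
NOT x3 = 1 − 0.5100 = 0.4900
x5 AND NOT x3 = a·b on (0.2200, 0.4900) = 0.1078
NOT x2 OR (x5 AND NOT x3) = a + b − a·b on (0.7200, 0.1078) = 0.7502
NOT x3 = 1 − 0.5100 = 0.4900
NOT x3 AND x5 = a·b on (0.4900, 0.2200) = 0.1078
(NOT x3 AND x5) OR x5 = a + b − a·b on (0.1078, 0.2200) = 0.3041
(NOT x2 OR (x5 AND NOT x3)) AND ((NOT x3 AND x5) OR x5) = a·b on (0.7502, 0.3041) = 0.2281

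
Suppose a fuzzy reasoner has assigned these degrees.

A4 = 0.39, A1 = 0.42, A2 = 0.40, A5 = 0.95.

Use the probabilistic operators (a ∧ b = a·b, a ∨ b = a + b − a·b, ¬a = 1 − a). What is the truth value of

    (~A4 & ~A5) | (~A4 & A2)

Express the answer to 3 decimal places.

~A4 = 1 − 0.3900 = 0.6100
~A5 = 1 − 0.9500 = 0.0500
~A4 & ~A5 = a·b on (0.6100, 0.0500) = 0.0305
~A4 = 1 − 0.3900 = 0.6100
~A4 & A2 = a·b on (0.6100, 0.4000) = 0.2440
(~A4 & ~A5) | (~A4 & A2) = a + b − a·b on (0.0305, 0.2440) = 0.2671

0.267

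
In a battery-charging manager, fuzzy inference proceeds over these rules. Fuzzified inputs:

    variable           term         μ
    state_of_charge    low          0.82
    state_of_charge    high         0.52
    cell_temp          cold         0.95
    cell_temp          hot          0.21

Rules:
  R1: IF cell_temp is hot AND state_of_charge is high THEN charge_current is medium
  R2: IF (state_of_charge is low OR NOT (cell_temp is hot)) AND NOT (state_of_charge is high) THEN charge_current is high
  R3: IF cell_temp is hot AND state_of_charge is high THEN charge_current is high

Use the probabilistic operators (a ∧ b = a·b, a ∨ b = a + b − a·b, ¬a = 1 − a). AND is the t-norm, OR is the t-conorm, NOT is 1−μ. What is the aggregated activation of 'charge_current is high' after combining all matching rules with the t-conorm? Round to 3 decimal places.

R1: hot=0.21, high=0.52; AND[a·b] → w = 0.1092
R2: (low=0.82 OR ¬hot=1−0.21=0.79) = 0.9622; AND[a·b] with ¬high=1−0.52=0.48 → w = 0.4619
R3: hot=0.21, high=0.52; AND[a·b] → w = 0.1092
Rules with consequent 'high': {R2, R3} → strengths 0.4619, 0.1092
Aggregate via t-conorm [a + b − a·b]: 0.5206

0.521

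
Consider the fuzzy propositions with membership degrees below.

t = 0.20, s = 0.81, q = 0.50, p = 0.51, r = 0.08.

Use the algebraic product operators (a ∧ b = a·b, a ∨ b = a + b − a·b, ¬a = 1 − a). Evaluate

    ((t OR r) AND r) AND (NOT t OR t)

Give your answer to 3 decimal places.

0.018

t OR r = a + b − a·b on (0.2000, 0.0800) = 0.2640
(t OR r) AND r = a·b on (0.2640, 0.0800) = 0.0211
NOT t = 1 − 0.2000 = 0.8000
NOT t OR t = a + b − a·b on (0.8000, 0.2000) = 0.8400
((t OR r) AND r) AND (NOT t OR t) = a·b on (0.0211, 0.8400) = 0.0177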